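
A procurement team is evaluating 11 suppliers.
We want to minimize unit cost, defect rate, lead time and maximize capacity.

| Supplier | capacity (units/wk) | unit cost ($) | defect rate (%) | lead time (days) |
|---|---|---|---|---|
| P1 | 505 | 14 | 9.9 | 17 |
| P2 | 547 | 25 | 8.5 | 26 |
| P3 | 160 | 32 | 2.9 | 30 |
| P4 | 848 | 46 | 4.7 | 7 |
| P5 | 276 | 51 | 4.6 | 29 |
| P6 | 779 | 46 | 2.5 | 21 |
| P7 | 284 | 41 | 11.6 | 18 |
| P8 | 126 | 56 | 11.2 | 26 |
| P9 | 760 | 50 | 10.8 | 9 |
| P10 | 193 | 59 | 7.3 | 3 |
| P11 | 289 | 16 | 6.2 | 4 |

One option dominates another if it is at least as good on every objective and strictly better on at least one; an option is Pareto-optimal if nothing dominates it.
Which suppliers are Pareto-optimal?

P1: not dominated (best unit cost).
P2: not dominated.
P3: not dominated.
P4: not dominated (best capacity).
P5: dominated by P6 (capacity 779≥276, unit cost 46≤51, defect rate 2.5≤4.6, lead time 21≤29).
P6: not dominated (best defect rate).
P7: dominated by P1 (capacity 505≥284, unit cost 14≤41, defect rate 9.9≤11.6, lead time 17≤18).
P8: dominated by P1 (capacity 505≥126, unit cost 14≤56, defect rate 9.9≤11.2, lead time 17≤26).
P9: dominated by P4 (capacity 848≥760, unit cost 46≤50, defect rate 4.7≤10.8, lead time 7≤9).
P10: not dominated (best lead time).
P11: not dominated.

P1, P2, P3, P4, P6, P10, P11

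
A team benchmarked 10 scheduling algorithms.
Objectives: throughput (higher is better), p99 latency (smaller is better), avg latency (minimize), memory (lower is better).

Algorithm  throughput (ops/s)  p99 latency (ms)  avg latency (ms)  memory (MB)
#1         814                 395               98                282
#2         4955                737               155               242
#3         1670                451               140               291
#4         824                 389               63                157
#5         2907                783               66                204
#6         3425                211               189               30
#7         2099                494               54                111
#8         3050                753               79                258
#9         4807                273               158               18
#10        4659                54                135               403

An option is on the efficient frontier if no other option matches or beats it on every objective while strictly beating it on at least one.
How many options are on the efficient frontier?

9

#1: dominated by #4 (throughput 824≥814, p99 latency 389≤395, avg latency 63≤98, memory 157≤282).
#2: not dominated (best throughput).
#3: not dominated.
#4: not dominated.
#5: not dominated.
#6: not dominated.
#7: not dominated (best avg latency).
#8: not dominated.
#9: not dominated (best memory).
#10: not dominated (best p99 latency).
Pareto-optimal: #2, #3, #4, #5, #6, #7, #8, #9, #10 → 9.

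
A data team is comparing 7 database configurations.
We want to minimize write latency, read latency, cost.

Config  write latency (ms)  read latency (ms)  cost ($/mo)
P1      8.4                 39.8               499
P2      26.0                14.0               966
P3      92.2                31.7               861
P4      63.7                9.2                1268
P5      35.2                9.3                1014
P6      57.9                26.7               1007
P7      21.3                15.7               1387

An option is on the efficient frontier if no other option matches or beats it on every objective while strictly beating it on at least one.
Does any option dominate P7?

No

P1: worse on read latency (39.8 vs 15.7).
P2: worse on write latency (26.0 vs 21.3).
P3: worse on write latency (92.2 vs 21.3).
P4: worse on write latency (63.7 vs 21.3).
P5: worse on write latency (35.2 vs 21.3).
P6: worse on write latency (57.9 vs 21.3).
No option is at least as good as P7 on every objective and strictly better on one.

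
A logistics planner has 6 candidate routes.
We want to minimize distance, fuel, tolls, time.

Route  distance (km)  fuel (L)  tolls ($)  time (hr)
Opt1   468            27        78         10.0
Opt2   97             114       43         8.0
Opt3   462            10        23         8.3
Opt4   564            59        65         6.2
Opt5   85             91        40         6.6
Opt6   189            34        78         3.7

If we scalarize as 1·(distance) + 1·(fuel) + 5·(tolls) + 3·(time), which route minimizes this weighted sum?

Opt5

Opt1: 1·468 + 1·27 + 5·78 + 3·10.0 = 915.0
Opt2: 1·97 + 1·114 + 5·43 + 3·8.0 = 450.0
Opt3: 1·462 + 1·10 + 5·23 + 3·8.3 = 611.9
Opt4: 1·564 + 1·59 + 5·65 + 3·6.2 = 966.6
Opt5: 1·85 + 1·91 + 5·40 + 3·6.6 = 395.8
Opt6: 1·189 + 1·34 + 5·78 + 3·3.7 = 624.1
Lowest: Opt5 at 395.8.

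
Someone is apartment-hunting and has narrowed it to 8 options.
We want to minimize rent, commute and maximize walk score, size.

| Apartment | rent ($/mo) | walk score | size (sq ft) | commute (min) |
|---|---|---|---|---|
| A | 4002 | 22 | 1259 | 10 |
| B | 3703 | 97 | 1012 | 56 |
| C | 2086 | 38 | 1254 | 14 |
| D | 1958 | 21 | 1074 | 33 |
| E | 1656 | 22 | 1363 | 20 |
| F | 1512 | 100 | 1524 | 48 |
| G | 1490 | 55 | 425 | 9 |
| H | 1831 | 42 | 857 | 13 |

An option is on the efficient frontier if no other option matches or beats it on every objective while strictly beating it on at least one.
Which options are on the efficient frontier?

A: not dominated.
B: dominated by F (rent 1512≤3703, walk score 100≥97, size 1524≥1012, commute 48≤56).
C: not dominated.
D: dominated by E (rent 1656≤1958, walk score 22≥21, size 1363≥1074, commute 20≤33).
E: not dominated.
F: not dominated (best walk score).
G: not dominated (best rent).
H: not dominated.

A, C, E, F, G, H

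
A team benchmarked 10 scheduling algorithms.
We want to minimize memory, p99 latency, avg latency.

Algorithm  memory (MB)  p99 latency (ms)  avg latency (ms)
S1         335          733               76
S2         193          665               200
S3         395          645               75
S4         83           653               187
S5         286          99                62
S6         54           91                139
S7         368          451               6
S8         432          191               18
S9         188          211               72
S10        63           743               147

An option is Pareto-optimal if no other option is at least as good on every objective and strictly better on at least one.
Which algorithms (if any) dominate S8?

S1: worse on p99 latency (733 vs 191).
S2: worse on p99 latency (665 vs 191).
S3: worse on p99 latency (645 vs 191).
S4: worse on p99 latency (653 vs 191).
S5: worse on avg latency (62 vs 18).
S6: worse on avg latency (139 vs 18).
S7: worse on p99 latency (451 vs 191).
S9: worse on p99 latency (211 vs 191).
S10: worse on p99 latency (743 vs 191).
No option dominates S8.

none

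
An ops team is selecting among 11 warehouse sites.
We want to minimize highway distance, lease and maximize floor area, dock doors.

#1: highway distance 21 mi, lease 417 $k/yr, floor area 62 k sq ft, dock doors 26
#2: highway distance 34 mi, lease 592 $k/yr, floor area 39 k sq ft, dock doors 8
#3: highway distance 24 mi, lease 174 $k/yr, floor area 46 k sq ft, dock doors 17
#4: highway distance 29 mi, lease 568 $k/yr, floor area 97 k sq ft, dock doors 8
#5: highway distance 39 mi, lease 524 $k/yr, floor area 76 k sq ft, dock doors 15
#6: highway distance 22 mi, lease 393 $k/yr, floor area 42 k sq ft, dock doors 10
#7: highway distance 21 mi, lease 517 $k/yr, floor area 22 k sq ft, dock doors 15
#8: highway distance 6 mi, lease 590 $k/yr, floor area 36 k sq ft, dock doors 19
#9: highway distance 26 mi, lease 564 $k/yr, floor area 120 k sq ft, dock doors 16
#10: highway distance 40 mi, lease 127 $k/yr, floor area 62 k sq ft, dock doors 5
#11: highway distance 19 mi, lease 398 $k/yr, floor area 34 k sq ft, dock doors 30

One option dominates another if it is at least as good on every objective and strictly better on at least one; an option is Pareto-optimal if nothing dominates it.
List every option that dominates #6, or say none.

none

#1: worse on lease (417 vs 393).
#2: worse on highway distance (34 vs 22).
#3: worse on highway distance (24 vs 22).
#4: worse on highway distance (29 vs 22).
#5: worse on highway distance (39 vs 22).
#7: worse on lease (517 vs 393).
#8: worse on lease (590 vs 393).
#9: worse on highway distance (26 vs 22).
#10: worse on highway distance (40 vs 22).
#11: worse on lease (398 vs 393).
No option dominates #6.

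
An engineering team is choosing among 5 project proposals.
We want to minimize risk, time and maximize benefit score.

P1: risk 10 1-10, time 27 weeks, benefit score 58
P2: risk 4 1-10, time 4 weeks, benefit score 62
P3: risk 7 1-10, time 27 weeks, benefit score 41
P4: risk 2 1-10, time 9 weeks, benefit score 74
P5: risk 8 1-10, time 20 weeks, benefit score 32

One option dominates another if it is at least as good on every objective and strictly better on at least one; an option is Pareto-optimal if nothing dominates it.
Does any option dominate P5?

Yes

P2 vs P5: risk 4≤8, time 4≤20, benefit score 62≥32 — P2 is at least as good on every objective and strictly better on at least one, so P2 dominates P5.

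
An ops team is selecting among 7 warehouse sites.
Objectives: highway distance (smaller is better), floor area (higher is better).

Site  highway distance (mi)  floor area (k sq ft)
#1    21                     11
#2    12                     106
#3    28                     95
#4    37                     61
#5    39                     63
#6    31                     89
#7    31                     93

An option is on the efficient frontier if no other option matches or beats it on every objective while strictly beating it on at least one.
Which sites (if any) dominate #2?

#1: worse on highway distance (21 vs 12).
#3: worse on highway distance (28 vs 12).
#4: worse on highway distance (37 vs 12).
#5: worse on highway distance (39 vs 12).
#6: worse on highway distance (31 vs 12).
#7: worse on highway distance (31 vs 12).
No option dominates #2.

none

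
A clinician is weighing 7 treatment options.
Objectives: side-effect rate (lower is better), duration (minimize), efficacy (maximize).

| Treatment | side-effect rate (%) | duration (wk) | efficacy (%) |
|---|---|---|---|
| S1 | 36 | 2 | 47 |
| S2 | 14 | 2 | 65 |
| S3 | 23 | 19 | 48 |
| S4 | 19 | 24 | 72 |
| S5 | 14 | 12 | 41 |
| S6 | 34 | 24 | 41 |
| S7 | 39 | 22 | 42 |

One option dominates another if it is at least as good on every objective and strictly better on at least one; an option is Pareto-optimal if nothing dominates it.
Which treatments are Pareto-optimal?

S2, S4

S1: dominated by S2 (side-effect rate 14≤36, duration 2≤2, efficacy 65≥47).
S2: not dominated.
S3: dominated by S2 (side-effect rate 14≤23, duration 2≤19, efficacy 65≥48).
S4: not dominated (best efficacy).
S5: dominated by S2 (side-effect rate 14≤14, duration 2≤12, efficacy 65≥41).
S6: dominated by S2 (side-effect rate 14≤34, duration 2≤24, efficacy 65≥41).
S7: dominated by S1 (side-effect rate 36≤39, duration 2≤22, efficacy 47≥42).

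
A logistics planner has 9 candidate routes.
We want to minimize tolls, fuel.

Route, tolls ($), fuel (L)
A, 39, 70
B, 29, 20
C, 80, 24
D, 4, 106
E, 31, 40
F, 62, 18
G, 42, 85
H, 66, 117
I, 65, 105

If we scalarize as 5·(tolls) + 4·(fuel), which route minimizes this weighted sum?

B

A: 5·39 + 4·70 = 475
B: 5·29 + 4·20 = 225
C: 5·80 + 4·24 = 496
D: 5·4 + 4·106 = 444
E: 5·31 + 4·40 = 315
F: 5·62 + 4·18 = 382
G: 5·42 + 4·85 = 550
H: 5·66 + 4·117 = 798
I: 5·65 + 4·105 = 745
Lowest: B at 225.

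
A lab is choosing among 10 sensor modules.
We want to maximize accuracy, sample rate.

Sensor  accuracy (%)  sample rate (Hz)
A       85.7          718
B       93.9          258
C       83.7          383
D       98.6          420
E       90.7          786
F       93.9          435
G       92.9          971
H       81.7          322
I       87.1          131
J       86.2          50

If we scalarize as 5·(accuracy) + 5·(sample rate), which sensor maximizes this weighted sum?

G

A: 5·85.7 + 5·718 = 4018.5
B: 5·93.9 + 5·258 = 1759.5
C: 5·83.7 + 5·383 = 2333.5
D: 5·98.6 + 5·420 = 2593.0
E: 5·90.7 + 5·786 = 4383.5
F: 5·93.9 + 5·435 = 2644.5
G: 5·92.9 + 5·971 = 5319.5
H: 5·81.7 + 5·322 = 2018.5
I: 5·87.1 + 5·131 = 1090.5
J: 5·86.2 + 5·50 = 681.0
Highest: G at 5319.5.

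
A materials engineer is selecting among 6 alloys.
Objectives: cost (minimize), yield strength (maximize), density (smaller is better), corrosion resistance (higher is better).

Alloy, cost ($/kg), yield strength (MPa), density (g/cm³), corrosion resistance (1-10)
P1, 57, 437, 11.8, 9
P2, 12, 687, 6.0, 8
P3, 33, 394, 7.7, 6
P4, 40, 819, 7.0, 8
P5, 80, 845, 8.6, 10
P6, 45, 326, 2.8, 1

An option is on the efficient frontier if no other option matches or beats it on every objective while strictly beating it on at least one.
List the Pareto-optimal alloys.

P1: not dominated.
P2: not dominated (best cost).
P3: dominated by P2 (cost 12≤33, yield strength 687≥394, density 6.0≤7.7, corrosion resistance 8≥6).
P4: not dominated.
P5: not dominated (best yield strength).
P6: not dominated (best density).

P1, P2, P4, P5, P6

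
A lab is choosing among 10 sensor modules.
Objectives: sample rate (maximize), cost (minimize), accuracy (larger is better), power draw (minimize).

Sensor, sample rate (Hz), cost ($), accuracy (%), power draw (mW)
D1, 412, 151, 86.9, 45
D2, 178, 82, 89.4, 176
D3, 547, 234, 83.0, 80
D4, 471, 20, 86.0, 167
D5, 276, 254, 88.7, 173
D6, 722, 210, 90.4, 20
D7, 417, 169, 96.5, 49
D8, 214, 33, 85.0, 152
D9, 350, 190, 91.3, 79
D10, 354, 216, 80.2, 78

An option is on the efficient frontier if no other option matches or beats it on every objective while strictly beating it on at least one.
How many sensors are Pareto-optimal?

6

D1: not dominated.
D2: not dominated.
D3: dominated by D6 (sample rate 722≥547, cost 210≤234, accuracy 90.4≥83.0, power draw 20≤80).
D4: not dominated (best cost).
D5: dominated by D6 (sample rate 722≥276, cost 210≤254, accuracy 90.4≥88.7, power draw 20≤173).
D6: not dominated (best sample rate).
D7: not dominated (best accuracy).
D8: not dominated.
D9: dominated by D7 (sample rate 417≥350, cost 169≤190, accuracy 96.5≥91.3, power draw 49≤79).
D10: dominated by D1 (sample rate 412≥354, cost 151≤216, accuracy 86.9≥80.2, power draw 45≤78).
Pareto-optimal: D1, D2, D4, D6, D7, D8 → 6.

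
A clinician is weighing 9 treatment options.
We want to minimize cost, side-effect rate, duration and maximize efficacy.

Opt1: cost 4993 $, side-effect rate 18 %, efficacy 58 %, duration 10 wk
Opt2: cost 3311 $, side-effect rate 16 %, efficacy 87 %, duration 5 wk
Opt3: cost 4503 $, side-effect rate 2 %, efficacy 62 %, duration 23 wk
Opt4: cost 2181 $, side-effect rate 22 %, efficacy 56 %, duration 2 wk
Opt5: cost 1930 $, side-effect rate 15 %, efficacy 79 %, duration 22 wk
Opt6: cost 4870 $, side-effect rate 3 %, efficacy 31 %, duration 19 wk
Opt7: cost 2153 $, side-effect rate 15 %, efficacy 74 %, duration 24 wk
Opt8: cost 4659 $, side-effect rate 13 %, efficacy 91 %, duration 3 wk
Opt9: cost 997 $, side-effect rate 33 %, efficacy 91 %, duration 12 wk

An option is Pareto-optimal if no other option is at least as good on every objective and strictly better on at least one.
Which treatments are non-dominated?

Opt2, Opt3, Opt4, Opt5, Opt6, Opt8, Opt9

Opt1: dominated by Opt2 (cost 3311≤4993, side-effect rate 16≤18, efficacy 87≥58, duration 5≤10).
Opt2: not dominated.
Opt3: not dominated (best side-effect rate).
Opt4: not dominated (best duration).
Opt5: not dominated.
Opt6: not dominated.
Opt7: dominated by Opt5 (cost 1930≤2153, side-effect rate 15≤15, efficacy 79≥74, duration 22≤24).
Opt8: not dominated.
Opt9: not dominated (best cost).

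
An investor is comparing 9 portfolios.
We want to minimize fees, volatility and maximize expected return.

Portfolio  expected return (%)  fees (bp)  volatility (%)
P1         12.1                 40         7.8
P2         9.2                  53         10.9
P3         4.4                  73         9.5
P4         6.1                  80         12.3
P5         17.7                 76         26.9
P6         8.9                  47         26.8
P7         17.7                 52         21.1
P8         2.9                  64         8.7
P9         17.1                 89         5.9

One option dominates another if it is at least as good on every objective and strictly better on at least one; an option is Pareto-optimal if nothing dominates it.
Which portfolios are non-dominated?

P1, P7, P9

P1: not dominated (best fees).
P2: dominated by P1 (expected return 12.1≥9.2, fees 40≤53, volatility 7.8≤10.9).
P3: dominated by P1 (expected return 12.1≥4.4, fees 40≤73, volatility 7.8≤9.5).
P4: dominated by P1 (expected return 12.1≥6.1, fees 40≤80, volatility 7.8≤12.3).
P5: dominated by P7 (expected return 17.7≥17.7, fees 52≤76, volatility 21.1≤26.9).
P6: dominated by P1 (expected return 12.1≥8.9, fees 40≤47, volatility 7.8≤26.8).
P7: not dominated.
P8: dominated by P1 (expected return 12.1≥2.9, fees 40≤64, volatility 7.8≤8.7).
P9: not dominated (best volatility).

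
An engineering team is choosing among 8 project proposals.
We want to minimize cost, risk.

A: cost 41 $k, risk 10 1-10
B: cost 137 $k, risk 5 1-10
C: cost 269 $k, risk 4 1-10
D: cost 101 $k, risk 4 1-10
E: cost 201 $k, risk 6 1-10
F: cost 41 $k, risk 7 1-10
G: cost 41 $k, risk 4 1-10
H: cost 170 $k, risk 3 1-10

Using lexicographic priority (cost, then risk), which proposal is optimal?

First minimize cost: best is 41, kept {A, F, G}.
Then minimize risk: best is 4, kept {G}.

G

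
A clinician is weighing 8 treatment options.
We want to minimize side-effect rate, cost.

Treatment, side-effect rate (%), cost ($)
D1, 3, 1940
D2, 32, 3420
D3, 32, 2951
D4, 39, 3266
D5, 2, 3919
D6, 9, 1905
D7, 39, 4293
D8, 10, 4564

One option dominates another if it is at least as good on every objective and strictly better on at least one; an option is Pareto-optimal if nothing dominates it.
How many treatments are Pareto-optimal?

3

D1: not dominated.
D2: dominated by D1 (side-effect rate 3≤32, cost 1940≤3420).
D3: dominated by D1 (side-effect rate 3≤32, cost 1940≤2951).
D4: dominated by D1 (side-effect rate 3≤39, cost 1940≤3266).
D5: not dominated (best side-effect rate).
D6: not dominated (best cost).
D7: dominated by D1 (side-effect rate 3≤39, cost 1940≤4293).
D8: dominated by D1 (side-effect rate 3≤10, cost 1940≤4564).
Pareto-optimal: D1, D5, D6 → 3.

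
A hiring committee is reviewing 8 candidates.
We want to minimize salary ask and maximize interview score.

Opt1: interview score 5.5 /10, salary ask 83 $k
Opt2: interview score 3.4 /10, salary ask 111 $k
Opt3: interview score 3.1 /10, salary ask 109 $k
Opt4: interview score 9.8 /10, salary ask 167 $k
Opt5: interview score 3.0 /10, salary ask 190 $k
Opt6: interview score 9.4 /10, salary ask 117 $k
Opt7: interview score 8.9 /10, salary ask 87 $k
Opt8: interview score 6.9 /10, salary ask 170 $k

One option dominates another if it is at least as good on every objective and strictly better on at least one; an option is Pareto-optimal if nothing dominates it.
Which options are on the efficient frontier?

Opt1: not dominated (best salary ask).
Opt2: dominated by Opt1 (interview score 5.5≥3.4, salary ask 83≤111).
Opt3: dominated by Opt1 (interview score 5.5≥3.1, salary ask 83≤109).
Opt4: not dominated (best interview score).
Opt5: dominated by Opt1 (interview score 5.5≥3.0, salary ask 83≤190).
Opt6: not dominated.
Opt7: not dominated.
Opt8: dominated by Opt4 (interview score 9.8≥6.9, salary ask 167≤170).

Opt1, Opt4, Opt6, Opt7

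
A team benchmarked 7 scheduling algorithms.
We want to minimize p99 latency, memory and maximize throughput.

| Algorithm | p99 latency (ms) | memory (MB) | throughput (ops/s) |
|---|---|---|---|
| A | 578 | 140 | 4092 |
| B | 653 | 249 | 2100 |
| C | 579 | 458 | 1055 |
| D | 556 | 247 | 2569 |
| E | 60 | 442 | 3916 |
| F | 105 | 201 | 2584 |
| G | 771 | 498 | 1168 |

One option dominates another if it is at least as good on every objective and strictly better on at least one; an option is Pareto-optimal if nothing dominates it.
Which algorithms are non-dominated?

A, E, F

A: not dominated (best memory).
B: dominated by A (p99 latency 578≤653, memory 140≤249, throughput 4092≥2100).
C: dominated by A (p99 latency 578≤579, memory 140≤458, throughput 4092≥1055).
D: dominated by F (p99 latency 105≤556, memory 201≤247, throughput 2584≥2569).
E: not dominated (best p99 latency).
F: not dominated.
G: dominated by A (p99 latency 578≤771, memory 140≤498, throughput 4092≥1168).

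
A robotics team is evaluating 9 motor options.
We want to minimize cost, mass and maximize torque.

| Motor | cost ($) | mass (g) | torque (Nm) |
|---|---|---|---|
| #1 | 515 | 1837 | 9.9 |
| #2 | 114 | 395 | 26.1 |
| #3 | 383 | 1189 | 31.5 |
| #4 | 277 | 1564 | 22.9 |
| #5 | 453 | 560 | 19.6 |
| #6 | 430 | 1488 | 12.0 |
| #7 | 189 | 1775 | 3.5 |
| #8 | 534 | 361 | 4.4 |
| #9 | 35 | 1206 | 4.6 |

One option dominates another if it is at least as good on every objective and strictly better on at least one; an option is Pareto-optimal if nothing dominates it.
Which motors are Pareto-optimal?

#1: dominated by #2 (cost 114≤515, mass 395≤1837, torque 26.1≥9.9).
#2: not dominated.
#3: not dominated (best torque).
#4: dominated by #2 (cost 114≤277, mass 395≤1564, torque 26.1≥22.9).
#5: dominated by #2 (cost 114≤453, mass 395≤560, torque 26.1≥19.6).
#6: dominated by #2 (cost 114≤430, mass 395≤1488, torque 26.1≥12.0).
#7: dominated by #2 (cost 114≤189, mass 395≤1775, torque 26.1≥3.5).
#8: not dominated (best mass).
#9: not dominated (best cost).

#2, #3, #8, #9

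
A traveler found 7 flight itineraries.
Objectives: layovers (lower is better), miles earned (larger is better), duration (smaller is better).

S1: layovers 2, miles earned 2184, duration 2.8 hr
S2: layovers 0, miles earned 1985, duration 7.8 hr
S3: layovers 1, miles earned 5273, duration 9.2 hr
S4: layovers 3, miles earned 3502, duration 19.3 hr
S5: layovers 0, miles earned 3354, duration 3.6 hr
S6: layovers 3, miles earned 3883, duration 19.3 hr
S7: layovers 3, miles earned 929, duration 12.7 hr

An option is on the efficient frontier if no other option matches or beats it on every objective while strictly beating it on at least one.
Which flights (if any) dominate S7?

S1: layovers 2≤3, miles earned 2184≥929, duration 2.8≤12.7 — dominates S7.
S2: layovers 0≤3, miles earned 1985≥929, duration 7.8≤12.7 — dominates S7.
S3: layovers 1≤3, miles earned 5273≥929, duration 9.2≤12.7 — dominates S7.
S5: layovers 0≤3, miles earned 3354≥929, duration 3.6≤12.7 — dominates S7.
Others (S4, S6) are each worse than S7 on at least one objective.

S1, S2, S3, S5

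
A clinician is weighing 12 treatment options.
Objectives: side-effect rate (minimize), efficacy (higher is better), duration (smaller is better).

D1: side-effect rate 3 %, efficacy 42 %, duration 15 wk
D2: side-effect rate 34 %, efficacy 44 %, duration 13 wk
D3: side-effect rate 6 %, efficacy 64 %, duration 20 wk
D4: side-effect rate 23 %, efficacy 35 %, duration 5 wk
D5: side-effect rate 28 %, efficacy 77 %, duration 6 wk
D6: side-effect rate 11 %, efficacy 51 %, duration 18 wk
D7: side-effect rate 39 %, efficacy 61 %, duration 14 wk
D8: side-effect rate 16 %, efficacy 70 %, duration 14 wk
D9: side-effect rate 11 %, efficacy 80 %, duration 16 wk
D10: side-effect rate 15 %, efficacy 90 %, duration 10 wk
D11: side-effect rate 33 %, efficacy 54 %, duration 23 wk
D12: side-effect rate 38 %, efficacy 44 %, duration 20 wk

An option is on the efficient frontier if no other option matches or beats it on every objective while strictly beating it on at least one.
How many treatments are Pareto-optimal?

6

D1: not dominated (best side-effect rate).
D2: dominated by D5 (side-effect rate 28≤34, efficacy 77≥44, duration 6≤13).
D3: not dominated.
D4: not dominated (best duration).
D5: not dominated.
D6: dominated by D9 (side-effect rate 11≤11, efficacy 80≥51, duration 16≤18).
D7: dominated by D5 (side-effect rate 28≤39, efficacy 77≥61, duration 6≤14).
D8: dominated by D10 (side-effect rate 15≤16, efficacy 90≥70, duration 10≤14).
D9: not dominated.
D10: not dominated (best efficacy).
D11: dominated by D3 (side-effect rate 6≤33, efficacy 64≥54, duration 20≤23).
D12: dominated by D2 (side-effect rate 34≤38, efficacy 44≥44, duration 13≤20).
Pareto-optimal: D1, D3, D4, D5, D9, D10 → 6.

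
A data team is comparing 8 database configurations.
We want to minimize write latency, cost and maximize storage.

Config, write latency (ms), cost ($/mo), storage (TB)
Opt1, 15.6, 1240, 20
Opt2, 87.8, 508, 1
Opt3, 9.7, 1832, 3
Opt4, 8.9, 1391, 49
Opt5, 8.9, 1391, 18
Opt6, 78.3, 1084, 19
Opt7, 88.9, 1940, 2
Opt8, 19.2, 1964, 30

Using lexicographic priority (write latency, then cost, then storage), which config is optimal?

First minimize write latency: best is 8.9, kept {Opt4, Opt5}.
Then minimize cost: best is 1391, kept {Opt4, Opt5}.
Then maximize storage: best is 49, kept {Opt4}.

Opt4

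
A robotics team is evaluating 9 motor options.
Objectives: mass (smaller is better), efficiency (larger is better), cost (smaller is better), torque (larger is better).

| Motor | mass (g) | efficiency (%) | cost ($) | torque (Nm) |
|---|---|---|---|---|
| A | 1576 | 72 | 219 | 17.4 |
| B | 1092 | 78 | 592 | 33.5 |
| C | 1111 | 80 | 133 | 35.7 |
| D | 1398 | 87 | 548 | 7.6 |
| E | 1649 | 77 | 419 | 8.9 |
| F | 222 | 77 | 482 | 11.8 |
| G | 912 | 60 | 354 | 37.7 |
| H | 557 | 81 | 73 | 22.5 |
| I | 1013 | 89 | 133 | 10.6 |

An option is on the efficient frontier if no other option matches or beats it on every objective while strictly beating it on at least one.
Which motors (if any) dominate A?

C, H

C: mass 1111≤1576, efficiency 80≥72, cost 133≤219, torque 35.7≥17.4 — dominates A.
H: mass 557≤1576, efficiency 81≥72, cost 73≤219, torque 22.5≥17.4 — dominates A.
Others (B, D, E, F, G, I) are each worse than A on at least one objective.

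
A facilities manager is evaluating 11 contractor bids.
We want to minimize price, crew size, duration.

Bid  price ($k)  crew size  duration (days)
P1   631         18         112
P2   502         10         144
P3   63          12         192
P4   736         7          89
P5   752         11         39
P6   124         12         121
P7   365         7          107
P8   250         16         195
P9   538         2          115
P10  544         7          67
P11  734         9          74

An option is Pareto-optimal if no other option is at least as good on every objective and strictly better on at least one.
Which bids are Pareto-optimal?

P1: dominated by P7 (price 365≤631, crew size 7≤18, duration 107≤112).
P2: dominated by P7 (price 365≤502, crew size 7≤10, duration 107≤144).
P3: not dominated (best price).
P4: dominated by P10 (price 544≤736, crew size 7≤7, duration 67≤89).
P5: not dominated (best duration).
P6: not dominated.
P7: not dominated.
P8: dominated by P3 (price 63≤250, crew size 12≤16, duration 192≤195).
P9: not dominated (best crew size).
P10: not dominated.
P11: dominated by P10 (price 544≤734, crew size 7≤9, duration 67≤74).

P3, P5, P6, P7, P9, P10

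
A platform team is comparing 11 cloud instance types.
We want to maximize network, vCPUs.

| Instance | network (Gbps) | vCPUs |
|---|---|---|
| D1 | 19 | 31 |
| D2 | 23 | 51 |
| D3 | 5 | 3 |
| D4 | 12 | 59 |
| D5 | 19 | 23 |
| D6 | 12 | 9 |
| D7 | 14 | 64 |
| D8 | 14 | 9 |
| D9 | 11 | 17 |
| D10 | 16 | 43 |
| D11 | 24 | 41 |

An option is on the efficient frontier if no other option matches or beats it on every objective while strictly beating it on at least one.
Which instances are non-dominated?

D2, D7, D11

D1: dominated by D2 (network 23≥19, vCPUs 51≥31).
D2: not dominated.
D3: dominated by D1 (network 19≥5, vCPUs 31≥3).
D4: dominated by D7 (network 14≥12, vCPUs 64≥59).
D5: dominated by D1 (network 19≥19, vCPUs 31≥23).
D6: dominated by D1 (network 19≥12, vCPUs 31≥9).
D7: not dominated (best vCPUs).
D8: dominated by D1 (network 19≥14, vCPUs 31≥9).
D9: dominated by D1 (network 19≥11, vCPUs 31≥17).
D10: dominated by D2 (network 23≥16, vCPUs 51≥43).
D11: not dominated (best network).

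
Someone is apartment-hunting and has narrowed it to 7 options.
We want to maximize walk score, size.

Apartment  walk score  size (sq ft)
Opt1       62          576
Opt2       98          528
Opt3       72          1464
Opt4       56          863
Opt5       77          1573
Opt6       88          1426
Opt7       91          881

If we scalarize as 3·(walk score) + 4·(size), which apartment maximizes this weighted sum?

Opt5

Opt1: 3·62 + 4·576 = 2490
Opt2: 3·98 + 4·528 = 2406
Opt3: 3·72 + 4·1464 = 6072
Opt4: 3·56 + 4·863 = 3620
Opt5: 3·77 + 4·1573 = 6523
Opt6: 3·88 + 4·1426 = 5968
Opt7: 3·91 + 4·881 = 3797
Highest: Opt5 at 6523.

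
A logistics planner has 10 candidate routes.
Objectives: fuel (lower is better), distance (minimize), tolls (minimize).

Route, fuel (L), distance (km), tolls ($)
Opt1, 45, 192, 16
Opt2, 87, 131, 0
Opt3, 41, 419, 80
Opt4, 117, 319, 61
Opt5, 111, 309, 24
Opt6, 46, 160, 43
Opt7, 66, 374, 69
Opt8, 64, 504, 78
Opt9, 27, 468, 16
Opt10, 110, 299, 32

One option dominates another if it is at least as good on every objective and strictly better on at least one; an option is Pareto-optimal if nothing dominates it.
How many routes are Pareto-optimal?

5

Opt1: not dominated.
Opt2: not dominated (best distance).
Opt3: not dominated.
Opt4: dominated by Opt1 (fuel 45≤117, distance 192≤319, tolls 16≤61).
Opt5: dominated by Opt1 (fuel 45≤111, distance 192≤309, tolls 16≤24).
Opt6: not dominated.
Opt7: dominated by Opt1 (fuel 45≤66, distance 192≤374, tolls 16≤69).
Opt8: dominated by Opt1 (fuel 45≤64, distance 192≤504, tolls 16≤78).
Opt9: not dominated (best fuel).
Opt10: dominated by Opt1 (fuel 45≤110, distance 192≤299, tolls 16≤32).
Pareto-optimal: Opt1, Opt2, Opt3, Opt6, Opt9 → 5.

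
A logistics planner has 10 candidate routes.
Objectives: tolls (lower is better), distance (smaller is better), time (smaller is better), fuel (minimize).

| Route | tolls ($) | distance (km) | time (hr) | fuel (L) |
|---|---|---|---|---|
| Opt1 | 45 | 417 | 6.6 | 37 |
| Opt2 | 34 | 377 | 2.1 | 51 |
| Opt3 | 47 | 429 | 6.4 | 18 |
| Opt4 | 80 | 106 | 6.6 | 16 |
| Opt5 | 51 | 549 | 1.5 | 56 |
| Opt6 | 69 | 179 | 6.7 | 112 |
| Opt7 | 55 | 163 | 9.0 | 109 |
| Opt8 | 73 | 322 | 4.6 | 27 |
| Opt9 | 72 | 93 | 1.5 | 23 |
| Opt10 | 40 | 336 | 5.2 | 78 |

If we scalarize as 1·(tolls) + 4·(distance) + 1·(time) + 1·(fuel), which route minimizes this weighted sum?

Opt9

Opt1: 1·45 + 4·417 + 1·6.6 + 1·37 = 1756.6
Opt2: 1·34 + 4·377 + 1·2.1 + 1·51 = 1595.1
Opt3: 1·47 + 4·429 + 1·6.4 + 1·18 = 1787.4
Opt4: 1·80 + 4·106 + 1·6.6 + 1·16 = 526.6
Opt5: 1·51 + 4·549 + 1·1.5 + 1·56 = 2304.5
Opt6: 1·69 + 4·179 + 1·6.7 + 1·112 = 903.7
Opt7: 1·55 + 4·163 + 1·9.0 + 1·109 = 825.0
Opt8: 1·73 + 4·322 + 1·4.6 + 1·27 = 1392.6
Opt9: 1·72 + 4·93 + 1·1.5 + 1·23 = 468.5
Opt10: 1·40 + 4·336 + 1·5.2 + 1·78 = 1467.2
Lowest: Opt9 at 468.5.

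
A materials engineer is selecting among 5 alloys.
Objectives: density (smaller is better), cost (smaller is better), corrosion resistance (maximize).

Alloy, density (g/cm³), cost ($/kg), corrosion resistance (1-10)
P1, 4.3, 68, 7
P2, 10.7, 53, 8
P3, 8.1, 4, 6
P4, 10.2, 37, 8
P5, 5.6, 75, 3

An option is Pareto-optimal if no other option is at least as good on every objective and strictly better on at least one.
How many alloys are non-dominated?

P1: not dominated (best density).
P2: dominated by P4 (density 10.2≤10.7, cost 37≤53, corrosion resistance 8≥8).
P3: not dominated (best cost).
P4: not dominated.
P5: dominated by P1 (density 4.3≤5.6, cost 68≤75, corrosion resistance 7≥3).
Pareto-optimal: P1, P3, P4 → 3.

3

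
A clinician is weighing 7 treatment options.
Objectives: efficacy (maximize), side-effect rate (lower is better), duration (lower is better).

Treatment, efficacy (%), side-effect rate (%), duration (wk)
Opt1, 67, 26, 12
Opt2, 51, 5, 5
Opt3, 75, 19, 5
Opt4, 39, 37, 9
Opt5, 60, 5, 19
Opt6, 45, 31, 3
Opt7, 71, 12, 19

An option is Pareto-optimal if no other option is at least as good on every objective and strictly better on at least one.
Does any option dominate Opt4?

Yes

Opt2 vs Opt4: efficacy 51≥39, side-effect rate 5≤37, duration 5≤9 — Opt2 is at least as good on every objective and strictly better on at least one, so Opt2 dominates Opt4.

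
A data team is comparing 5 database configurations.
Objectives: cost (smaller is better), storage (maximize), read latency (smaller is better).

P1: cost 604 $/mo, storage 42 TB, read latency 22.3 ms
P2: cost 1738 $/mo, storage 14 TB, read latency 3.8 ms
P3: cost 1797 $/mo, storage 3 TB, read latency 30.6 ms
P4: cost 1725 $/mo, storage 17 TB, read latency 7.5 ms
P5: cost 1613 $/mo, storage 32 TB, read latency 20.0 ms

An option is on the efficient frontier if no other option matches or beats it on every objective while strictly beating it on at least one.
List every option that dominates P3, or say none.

P1: cost 604≤1797, storage 42≥3, read latency 22.3≤30.6 — dominates P3.
P2: cost 1738≤1797, storage 14≥3, read latency 3.8≤30.6 — dominates P3.
P4: cost 1725≤1797, storage 17≥3, read latency 7.5≤30.6 — dominates P3.
P5: cost 1613≤1797, storage 32≥3, read latency 20.0≤30.6 — dominates P3.

P1, P2, P4, P5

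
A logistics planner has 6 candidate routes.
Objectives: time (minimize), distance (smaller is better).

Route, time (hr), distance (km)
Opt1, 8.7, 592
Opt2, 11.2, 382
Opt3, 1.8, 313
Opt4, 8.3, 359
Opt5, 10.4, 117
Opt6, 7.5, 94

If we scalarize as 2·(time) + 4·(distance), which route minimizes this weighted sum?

Opt6

Opt1: 2·8.7 + 4·592 = 2385.4
Opt2: 2·11.2 + 4·382 = 1550.4
Opt3: 2·1.8 + 4·313 = 1255.6
Opt4: 2·8.3 + 4·359 = 1452.6
Opt5: 2·10.4 + 4·117 = 488.8
Opt6: 2·7.5 + 4·94 = 391.0
Lowest: Opt6 at 391.0.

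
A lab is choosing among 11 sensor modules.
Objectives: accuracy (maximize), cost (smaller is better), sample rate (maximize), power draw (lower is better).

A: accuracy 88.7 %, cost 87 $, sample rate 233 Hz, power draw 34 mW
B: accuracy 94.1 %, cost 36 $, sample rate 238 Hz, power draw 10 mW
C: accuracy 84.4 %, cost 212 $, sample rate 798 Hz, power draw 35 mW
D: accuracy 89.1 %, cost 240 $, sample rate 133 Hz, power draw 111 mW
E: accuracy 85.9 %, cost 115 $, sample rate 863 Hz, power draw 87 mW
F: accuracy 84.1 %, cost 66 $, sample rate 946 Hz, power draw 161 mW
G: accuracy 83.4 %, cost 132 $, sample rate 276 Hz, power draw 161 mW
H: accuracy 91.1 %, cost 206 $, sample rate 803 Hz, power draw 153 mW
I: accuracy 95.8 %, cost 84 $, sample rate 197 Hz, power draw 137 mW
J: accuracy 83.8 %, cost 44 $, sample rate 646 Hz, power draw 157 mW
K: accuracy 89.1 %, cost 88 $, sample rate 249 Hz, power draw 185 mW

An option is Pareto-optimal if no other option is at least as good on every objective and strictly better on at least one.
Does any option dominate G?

Yes

E vs G: accuracy 85.9≥83.4, cost 115≤132, sample rate 863≥276, power draw 87≤161 — E is at least as good on every objective and strictly better on at least one, so E dominates G.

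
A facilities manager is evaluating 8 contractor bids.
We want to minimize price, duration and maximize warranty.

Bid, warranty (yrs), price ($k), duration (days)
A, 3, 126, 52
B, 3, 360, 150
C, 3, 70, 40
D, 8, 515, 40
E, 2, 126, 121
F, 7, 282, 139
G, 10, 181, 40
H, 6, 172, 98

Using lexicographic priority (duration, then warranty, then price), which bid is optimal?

G

First minimize duration: best is 40, kept {C, D, G}.
Then maximize warranty: best is 10, kept {G}.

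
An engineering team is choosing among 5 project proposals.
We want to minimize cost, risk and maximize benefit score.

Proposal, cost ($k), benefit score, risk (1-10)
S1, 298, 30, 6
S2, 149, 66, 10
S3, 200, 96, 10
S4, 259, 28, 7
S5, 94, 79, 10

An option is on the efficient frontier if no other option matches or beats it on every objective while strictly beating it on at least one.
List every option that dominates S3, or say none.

S1: worse on cost (298 vs 200).
S2: worse on benefit score (66 vs 96).
S4: worse on cost (259 vs 200).
S5: worse on benefit score (79 vs 96).
No option dominates S3.

none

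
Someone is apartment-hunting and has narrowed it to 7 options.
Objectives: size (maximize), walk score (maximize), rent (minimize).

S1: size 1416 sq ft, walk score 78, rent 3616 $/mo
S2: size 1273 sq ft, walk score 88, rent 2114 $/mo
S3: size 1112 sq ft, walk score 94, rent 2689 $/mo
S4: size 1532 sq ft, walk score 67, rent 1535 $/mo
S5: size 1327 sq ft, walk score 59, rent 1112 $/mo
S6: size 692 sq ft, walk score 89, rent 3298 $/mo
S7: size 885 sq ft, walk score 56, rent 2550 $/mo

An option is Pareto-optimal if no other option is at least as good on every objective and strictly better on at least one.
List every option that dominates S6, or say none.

S3

S3: size 1112≥692, walk score 94≥89, rent 2689≤3298 — dominates S6.
Others (S1, S2, S4, S5, S7) are each worse than S6 on at least one objective.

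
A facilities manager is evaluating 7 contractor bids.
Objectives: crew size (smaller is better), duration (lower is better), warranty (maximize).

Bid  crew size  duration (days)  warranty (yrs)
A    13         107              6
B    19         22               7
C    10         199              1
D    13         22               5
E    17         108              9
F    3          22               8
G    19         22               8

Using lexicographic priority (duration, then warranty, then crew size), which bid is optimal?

F

First minimize duration: best is 22, kept {B, D, F, G}.
Then maximize warranty: best is 8, kept {F, G}.
Then minimize crew size: best is 3, kept {F}.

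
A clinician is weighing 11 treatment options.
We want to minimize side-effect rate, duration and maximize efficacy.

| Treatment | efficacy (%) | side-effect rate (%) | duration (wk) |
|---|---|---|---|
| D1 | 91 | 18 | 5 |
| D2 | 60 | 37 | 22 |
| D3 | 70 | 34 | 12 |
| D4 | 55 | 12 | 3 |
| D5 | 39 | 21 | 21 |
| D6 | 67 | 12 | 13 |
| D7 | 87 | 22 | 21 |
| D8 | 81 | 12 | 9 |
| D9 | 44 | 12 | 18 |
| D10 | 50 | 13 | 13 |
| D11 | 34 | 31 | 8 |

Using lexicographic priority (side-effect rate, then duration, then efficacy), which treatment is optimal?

First minimize side-effect rate: best is 12, kept {D4, D6, D8, D9}.
Then minimize duration: best is 3, kept {D4}.

D4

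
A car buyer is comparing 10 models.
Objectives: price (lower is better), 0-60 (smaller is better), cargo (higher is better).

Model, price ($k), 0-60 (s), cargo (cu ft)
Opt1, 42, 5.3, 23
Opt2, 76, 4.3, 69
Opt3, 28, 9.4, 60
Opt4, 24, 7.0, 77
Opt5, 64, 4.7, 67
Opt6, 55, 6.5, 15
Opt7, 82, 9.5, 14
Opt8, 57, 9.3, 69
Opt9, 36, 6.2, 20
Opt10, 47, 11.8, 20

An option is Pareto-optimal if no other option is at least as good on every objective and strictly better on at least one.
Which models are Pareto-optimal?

Opt1: not dominated.
Opt2: not dominated (best 0-60).
Opt3: dominated by Opt4 (price 24≤28, 0-60 7.0≤9.4, cargo 77≥60).
Opt4: not dominated (best price).
Opt5: not dominated.
Opt6: dominated by Opt1 (price 42≤55, 0-60 5.3≤6.5, cargo 23≥15).
Opt7: dominated by Opt1 (price 42≤82, 0-60 5.3≤9.5, cargo 23≥14).
Opt8: dominated by Opt4 (price 24≤57, 0-60 7.0≤9.3, cargo 77≥69).
Opt9: not dominated.
Opt10: dominated by Opt1 (price 42≤47, 0-60 5.3≤11.8, cargo 23≥20).

Opt1, Opt2, Opt4, Opt5, Opt9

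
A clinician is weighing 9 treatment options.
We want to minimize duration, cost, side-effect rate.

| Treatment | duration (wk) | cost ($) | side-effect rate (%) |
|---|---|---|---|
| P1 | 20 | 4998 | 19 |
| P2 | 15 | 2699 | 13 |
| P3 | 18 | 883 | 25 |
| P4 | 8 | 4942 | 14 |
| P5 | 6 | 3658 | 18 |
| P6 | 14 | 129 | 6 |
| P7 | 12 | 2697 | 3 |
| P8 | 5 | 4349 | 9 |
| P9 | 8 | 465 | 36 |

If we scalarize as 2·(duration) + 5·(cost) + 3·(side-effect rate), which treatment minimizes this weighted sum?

P1: 2·20 + 5·4998 + 3·19 = 25087
P2: 2·15 + 5·2699 + 3·13 = 13564
P3: 2·18 + 5·883 + 3·25 = 4526
P4: 2·8 + 5·4942 + 3·14 = 24768
P5: 2·6 + 5·3658 + 3·18 = 18356
P6: 2·14 + 5·129 + 3·6 = 691
P7: 2·12 + 5·2697 + 3·3 = 13518
P8: 2·5 + 5·4349 + 3·9 = 21782
P9: 2·8 + 5·465 + 3·36 = 2449
Lowest: P6 at 691.

P6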